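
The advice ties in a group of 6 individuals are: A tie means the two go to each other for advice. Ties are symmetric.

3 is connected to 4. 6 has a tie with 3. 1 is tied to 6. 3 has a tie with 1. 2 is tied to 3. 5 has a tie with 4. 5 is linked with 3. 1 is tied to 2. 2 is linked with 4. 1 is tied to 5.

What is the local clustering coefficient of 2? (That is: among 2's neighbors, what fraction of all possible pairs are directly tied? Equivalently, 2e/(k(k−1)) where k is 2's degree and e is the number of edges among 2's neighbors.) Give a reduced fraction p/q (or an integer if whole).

2/3

2's neighbors: 1, 3, and 4 (k = 3).
Possible neighbor pairs: C(3,2) = 3. Edges among them: 1–3, 3–4 → e = 2.
Clustering(2) = 2/3.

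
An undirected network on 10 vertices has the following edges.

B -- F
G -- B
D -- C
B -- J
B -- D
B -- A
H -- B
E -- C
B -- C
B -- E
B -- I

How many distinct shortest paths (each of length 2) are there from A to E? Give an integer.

The shortest distance is 2, and the only length-2 path is A–B–E. So there is exactly 1 shortest path.

1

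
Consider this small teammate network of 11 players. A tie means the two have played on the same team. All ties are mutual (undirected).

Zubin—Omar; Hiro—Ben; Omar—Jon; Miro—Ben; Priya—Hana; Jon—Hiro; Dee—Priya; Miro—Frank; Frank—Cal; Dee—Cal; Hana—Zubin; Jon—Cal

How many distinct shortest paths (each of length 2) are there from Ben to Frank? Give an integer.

1

The shortest distance is 2, and the only length-2 path is Ben–Miro–Frank. So there is exactly 1 shortest path.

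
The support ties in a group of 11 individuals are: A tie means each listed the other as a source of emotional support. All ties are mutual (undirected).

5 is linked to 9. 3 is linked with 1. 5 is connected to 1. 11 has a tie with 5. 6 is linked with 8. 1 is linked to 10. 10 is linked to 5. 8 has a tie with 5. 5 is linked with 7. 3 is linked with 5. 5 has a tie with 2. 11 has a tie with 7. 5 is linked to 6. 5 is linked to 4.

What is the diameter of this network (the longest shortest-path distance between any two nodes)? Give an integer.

2

Eccentricity of each node (its greatest distance to any other): 1:2, 2:2, 3:2, 4:2, 5:1, 6:2, 7:2, 8:2, 9:2, 10:2, 11:2.
The maximum eccentricity is 2, realized for instance by the pair 4–3 via 4 – 5 – 3. So the diameter is 2.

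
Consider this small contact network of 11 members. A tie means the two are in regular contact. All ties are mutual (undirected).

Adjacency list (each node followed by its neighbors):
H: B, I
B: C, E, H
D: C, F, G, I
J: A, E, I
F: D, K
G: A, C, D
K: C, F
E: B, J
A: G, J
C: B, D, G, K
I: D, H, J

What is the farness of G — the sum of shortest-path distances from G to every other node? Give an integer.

19

Distances from G: A:1, B:2, C:1, D:1, E:3, F:2, H:3, I:2, J:2, K:2.
Sum = 1 + 2 + 1 + 1 + 3 + 2 + 3 + 2 + 2 + 2 = 19.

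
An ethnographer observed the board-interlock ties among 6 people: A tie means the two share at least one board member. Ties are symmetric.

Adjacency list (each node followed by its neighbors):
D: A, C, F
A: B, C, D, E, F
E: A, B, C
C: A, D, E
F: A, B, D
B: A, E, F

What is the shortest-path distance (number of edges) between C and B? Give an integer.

One shortest route is C – E – B, which uses 2 edges, and C and B are not directly tied, so nothing shorter exists. So d(C,B) = 2.

2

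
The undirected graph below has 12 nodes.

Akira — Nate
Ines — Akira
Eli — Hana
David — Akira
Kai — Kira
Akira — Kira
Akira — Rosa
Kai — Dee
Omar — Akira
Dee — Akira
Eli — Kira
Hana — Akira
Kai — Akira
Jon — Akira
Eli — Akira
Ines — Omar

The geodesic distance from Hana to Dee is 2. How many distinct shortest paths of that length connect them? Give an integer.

The shortest distance is 2, and the only length-2 path is Hana–Akira–Dee. So there is exactly 1 shortest path.

1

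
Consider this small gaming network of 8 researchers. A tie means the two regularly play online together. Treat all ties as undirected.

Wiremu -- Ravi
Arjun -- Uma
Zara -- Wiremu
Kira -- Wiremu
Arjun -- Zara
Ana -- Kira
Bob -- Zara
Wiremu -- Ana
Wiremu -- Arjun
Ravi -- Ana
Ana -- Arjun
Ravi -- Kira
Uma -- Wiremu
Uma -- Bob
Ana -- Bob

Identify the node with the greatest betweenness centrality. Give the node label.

Wiremu

Unnormalized betweenness of each node: Ana:11/3, Arjun:1, Bob:1, Kira:0, Ravi:0, Uma:2/3, Wiremu:6, Zara:2/3.
Wiremu has the largest value, 6, making it the main broker — the node through which the most shortest paths run.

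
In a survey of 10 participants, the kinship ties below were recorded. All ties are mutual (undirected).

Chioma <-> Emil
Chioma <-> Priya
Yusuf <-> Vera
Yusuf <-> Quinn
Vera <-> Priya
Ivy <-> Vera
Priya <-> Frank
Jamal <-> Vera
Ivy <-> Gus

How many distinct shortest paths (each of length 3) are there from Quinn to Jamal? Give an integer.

The shortest distance is 3, and the only length-3 path is Quinn–Yusuf–Vera–Jamal. So there is exactly 1 shortest path.

1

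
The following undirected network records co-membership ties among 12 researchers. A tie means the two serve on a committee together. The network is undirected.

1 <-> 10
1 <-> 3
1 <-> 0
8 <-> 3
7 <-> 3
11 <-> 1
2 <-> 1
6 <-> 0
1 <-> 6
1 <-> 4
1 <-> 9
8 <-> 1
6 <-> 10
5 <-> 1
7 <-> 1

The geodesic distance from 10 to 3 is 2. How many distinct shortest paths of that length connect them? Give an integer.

The shortest distance is 2, and the only length-2 path is 10–1–3. So there is exactly 1 shortest path.

1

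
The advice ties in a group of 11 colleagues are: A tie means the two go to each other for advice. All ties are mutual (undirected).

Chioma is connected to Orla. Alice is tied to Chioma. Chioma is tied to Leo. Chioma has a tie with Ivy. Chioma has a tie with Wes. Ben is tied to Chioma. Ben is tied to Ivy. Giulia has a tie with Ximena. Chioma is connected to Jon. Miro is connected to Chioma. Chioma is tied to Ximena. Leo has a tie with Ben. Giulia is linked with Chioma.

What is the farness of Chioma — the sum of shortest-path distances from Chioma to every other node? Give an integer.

Distances from Chioma: Alice:1, Ben:1, Giulia:1, Ivy:1, Jon:1, Leo:1, Miro:1, Orla:1, Wes:1, Ximena:1.
Sum = 1 + 1 + 1 + 1 + 1 + 1 + 1 + 1 + 1 + 1 = 10.

10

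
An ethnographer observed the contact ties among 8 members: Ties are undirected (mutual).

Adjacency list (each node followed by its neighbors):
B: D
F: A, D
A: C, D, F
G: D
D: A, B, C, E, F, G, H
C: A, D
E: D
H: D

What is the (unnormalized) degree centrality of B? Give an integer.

B is directly tied to D. That is 1 neighbor, so the degree of B is 1.

1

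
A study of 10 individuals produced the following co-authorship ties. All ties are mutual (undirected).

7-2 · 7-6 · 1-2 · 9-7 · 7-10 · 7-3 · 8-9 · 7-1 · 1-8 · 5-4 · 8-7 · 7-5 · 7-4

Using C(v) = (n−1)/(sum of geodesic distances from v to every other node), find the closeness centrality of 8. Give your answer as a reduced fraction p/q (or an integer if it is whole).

3/5

Distances from 8: 1:1, 2:2, 3:2, 4:2, 5:2, 6:2, 7:1, 9:1, 10:2. Sum = 15.
n = 10, so closeness = 9/15 = 3/5.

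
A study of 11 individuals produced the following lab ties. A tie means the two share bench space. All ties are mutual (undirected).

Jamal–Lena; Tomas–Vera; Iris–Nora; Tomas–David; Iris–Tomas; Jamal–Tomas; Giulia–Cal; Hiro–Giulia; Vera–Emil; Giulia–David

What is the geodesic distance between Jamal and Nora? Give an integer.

3

One shortest route is Jamal – Tomas – Iris – Nora, which uses 3 edges, and at distance 2 from Jamal we only reach {David, Iris, Vera}, which does not include Nora. So d(Jamal,Nora) = 3.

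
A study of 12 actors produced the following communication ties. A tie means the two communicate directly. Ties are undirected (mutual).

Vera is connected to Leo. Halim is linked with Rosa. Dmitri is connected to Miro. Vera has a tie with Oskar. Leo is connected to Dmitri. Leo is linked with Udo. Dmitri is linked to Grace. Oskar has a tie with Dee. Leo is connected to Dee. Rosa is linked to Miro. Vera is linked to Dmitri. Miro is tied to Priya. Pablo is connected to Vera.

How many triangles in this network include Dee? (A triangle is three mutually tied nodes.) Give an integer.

0

Dee's neighbors are Leo and Oskar, but none of them are tied to each other, so no triangle contains Dee.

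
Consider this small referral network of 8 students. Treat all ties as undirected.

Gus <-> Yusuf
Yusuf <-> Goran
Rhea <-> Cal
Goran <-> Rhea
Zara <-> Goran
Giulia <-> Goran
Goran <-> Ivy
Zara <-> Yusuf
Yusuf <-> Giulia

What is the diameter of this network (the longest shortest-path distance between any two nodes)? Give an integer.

4

Eccentricity of each node (its greatest distance to any other): Cal:4, Giulia:3, Goran:2, Gus:4, Ivy:3, Rhea:3, Yusuf:3, Zara:3.
The maximum eccentricity is 4, realized for instance by the pair Cal–Gus via Cal – Rhea – Goran – Yusuf – Gus. So the diameter is 4.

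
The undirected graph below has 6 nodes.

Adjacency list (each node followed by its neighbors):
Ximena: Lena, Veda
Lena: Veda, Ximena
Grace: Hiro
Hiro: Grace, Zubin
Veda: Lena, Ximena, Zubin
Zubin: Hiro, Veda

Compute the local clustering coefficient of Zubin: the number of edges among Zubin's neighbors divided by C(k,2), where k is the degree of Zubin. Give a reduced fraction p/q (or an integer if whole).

Zubin's neighbors: Hiro and Veda (k = 2).
Possible neighbor pairs: C(2,2) = 1. Edges among them: none → e = 0.
Clustering(Zubin) = 0/1.

0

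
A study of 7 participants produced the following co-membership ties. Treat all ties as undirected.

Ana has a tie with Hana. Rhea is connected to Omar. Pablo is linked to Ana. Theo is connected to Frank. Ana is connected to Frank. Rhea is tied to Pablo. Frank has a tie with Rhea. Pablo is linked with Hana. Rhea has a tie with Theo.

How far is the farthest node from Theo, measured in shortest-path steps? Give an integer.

3

Distances from Theo: Ana:2, Frank:1, Hana:3, Omar:2, Pablo:2, Rhea:1.
The largest is 3 (to Hana), so the eccentricity of Theo is 3.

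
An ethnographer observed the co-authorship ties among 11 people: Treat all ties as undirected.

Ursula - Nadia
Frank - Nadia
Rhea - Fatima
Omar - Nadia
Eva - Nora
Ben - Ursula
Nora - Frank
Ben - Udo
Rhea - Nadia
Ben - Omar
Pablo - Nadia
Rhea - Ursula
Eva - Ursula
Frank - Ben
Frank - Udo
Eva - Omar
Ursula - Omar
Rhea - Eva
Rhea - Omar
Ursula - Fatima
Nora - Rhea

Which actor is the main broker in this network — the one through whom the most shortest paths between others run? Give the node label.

Nadia

Unnormalized betweenness of each node: Ben:65/12, Eva:1, Fatima:0, Frank:13/2, Nadia:45/4, Nora:7/3, Omar:35/12, Pablo:0, Rhea:37/6, Udo:0, Ursula:89/12.
Nadia has the largest value, 45/4, making it the main broker — the node through which the most shortest paths run.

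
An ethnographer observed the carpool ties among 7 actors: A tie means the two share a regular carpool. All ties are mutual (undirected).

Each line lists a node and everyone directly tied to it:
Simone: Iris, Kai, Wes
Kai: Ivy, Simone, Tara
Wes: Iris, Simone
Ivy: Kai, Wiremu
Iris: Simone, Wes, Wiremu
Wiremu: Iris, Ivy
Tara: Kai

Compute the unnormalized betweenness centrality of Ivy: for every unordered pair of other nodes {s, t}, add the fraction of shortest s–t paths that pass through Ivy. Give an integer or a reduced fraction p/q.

2

Pairs whose geodesics pass through Ivy — Tara–Wiremu: 1; Kai–Wiremu: 1.
All other pairs contribute 0.
Summing the contributions gives betweenness(Ivy) = 2.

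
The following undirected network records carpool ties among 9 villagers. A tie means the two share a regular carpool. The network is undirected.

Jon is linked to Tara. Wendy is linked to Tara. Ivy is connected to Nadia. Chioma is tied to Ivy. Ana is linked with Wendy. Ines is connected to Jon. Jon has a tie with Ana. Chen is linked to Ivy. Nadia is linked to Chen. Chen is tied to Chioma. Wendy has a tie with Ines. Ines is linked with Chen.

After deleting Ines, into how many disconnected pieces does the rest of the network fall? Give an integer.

2

Without Ines, the remaining ties split the others into: {Ana, Jon, Tara, Wendy}; {Chen, Chioma, Ivy, Nadia}.
That's 2 separate components.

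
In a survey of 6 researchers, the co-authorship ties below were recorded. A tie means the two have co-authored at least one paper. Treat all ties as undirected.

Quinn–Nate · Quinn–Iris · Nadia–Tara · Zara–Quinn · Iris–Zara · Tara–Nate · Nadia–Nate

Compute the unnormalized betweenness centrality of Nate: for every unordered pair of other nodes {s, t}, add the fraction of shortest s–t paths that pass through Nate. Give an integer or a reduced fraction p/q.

6

Pairs whose geodesics pass through Nate — Nadia–Iris: 1; Nadia–Quinn: 1; Nadia–Zara: 1; Tara–Iris: 1; Tara–Quinn: 1; Tara–Zara: 1.
All other pairs contribute 0.
Summing the contributions gives betweenness(Nate) = 6.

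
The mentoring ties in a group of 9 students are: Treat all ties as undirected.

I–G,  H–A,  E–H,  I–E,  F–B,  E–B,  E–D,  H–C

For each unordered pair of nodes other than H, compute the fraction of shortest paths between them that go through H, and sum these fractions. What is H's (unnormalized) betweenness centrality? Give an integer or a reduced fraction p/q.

13

Pairs whose geodesics pass through H — I–A: 1; I–C: 1; E–A: 1; E–C: 1; B–A: 1; B–C: 1; A–D: 1; A–F: 1; A–G: 1; A–C: 1; D–C: 1; F–C: 1; G–C: 1.
All other pairs contribute 0.
Summing the contributions gives betweenness(H) = 13.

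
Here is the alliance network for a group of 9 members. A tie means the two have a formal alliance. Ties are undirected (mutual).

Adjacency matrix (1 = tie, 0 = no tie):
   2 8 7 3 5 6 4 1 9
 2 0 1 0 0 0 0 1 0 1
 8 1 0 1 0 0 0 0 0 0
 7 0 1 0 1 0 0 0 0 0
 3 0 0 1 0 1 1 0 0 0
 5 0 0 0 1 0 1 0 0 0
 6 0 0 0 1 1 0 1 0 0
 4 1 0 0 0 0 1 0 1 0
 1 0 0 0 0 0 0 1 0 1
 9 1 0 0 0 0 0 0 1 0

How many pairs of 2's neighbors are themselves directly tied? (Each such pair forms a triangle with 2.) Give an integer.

0

2's neighbors are 4, 8, and 9, but none of them are tied to each other, so no triangle contains 2.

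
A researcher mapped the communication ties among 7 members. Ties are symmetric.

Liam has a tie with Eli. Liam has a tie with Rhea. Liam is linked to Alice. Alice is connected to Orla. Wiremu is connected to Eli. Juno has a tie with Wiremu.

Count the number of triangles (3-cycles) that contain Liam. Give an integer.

0

Liam's neighbors are Alice, Eli, and Rhea, but none of them are tied to each other, so no triangle contains Liam.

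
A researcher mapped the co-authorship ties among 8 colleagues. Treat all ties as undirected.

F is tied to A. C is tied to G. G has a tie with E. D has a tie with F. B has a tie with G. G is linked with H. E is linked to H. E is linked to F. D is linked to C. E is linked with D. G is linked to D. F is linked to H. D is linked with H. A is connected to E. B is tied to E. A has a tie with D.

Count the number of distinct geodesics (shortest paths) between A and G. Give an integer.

2

The shortest distance is 2. The length-2 paths are: A–D–G; A–E–G.
That gives 2 distinct shortest paths.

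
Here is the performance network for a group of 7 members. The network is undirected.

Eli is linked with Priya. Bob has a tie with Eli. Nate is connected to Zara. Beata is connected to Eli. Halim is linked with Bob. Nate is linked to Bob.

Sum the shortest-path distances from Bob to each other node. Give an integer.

Distances from Bob: Beata:2, Eli:1, Halim:1, Nate:1, Priya:2, Zara:2.
Sum = 2 + 1 + 1 + 1 + 2 + 2 = 9.

9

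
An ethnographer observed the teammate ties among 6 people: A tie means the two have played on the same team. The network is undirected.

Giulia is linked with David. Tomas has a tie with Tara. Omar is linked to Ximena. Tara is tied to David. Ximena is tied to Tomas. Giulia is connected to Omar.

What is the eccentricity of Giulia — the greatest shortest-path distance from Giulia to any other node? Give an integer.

3

Distances from Giulia: David:1, Omar:1, Tara:2, Tomas:3, Ximena:2.
The largest is 3 (to Tomas), so the eccentricity of Giulia is 3.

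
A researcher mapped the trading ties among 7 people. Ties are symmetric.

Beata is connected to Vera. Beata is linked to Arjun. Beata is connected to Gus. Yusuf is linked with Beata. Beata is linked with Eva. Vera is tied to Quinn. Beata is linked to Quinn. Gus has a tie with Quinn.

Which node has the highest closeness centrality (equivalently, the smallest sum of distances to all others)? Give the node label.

Beata

Farness (sum of distances to all others) for each node — Arjun:11, Beata:6, Eva:11, Gus:10, Quinn:9, Vera:10, Yusuf:11.
The smallest farness is 6, for Beata, so Beata has the highest closeness.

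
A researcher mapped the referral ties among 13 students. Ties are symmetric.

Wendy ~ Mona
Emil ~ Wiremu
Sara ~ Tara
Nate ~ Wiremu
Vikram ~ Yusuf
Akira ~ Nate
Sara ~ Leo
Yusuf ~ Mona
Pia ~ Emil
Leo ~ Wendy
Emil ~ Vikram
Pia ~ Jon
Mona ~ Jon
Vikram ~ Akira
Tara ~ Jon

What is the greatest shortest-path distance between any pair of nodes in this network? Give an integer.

6

Eccentricity of each node (its greatest distance to any other): Akira:6, Emil:5, Jon:4, Leo:6, Mona:4, Nate:6, Pia:4, Sara:6, Tara:5, Vikram:5, Wendy:5, Wiremu:6, Yusuf:4.
The maximum eccentricity is 6, realized for instance by the pair Sara–Akira via Sara – Tara – Jon – Pia – Emil – Vikram – Akira. So the diameter is 6.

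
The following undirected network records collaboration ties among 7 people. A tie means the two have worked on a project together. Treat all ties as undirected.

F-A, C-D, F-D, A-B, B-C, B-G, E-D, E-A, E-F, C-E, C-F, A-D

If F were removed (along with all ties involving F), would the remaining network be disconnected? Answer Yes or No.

Even without F, every remaining node can still reach every other (the residual graph is connected), so F is not a cut vertex.

No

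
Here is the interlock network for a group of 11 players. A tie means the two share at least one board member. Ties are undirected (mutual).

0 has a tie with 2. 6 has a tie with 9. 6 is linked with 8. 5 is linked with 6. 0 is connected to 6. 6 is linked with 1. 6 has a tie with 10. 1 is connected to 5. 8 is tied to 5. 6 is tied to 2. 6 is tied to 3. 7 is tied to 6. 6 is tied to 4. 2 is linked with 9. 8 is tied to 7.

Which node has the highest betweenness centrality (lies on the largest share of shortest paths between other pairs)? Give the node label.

6

Unnormalized betweenness of each node: 0:0, 1:0, 2:1/2, 3:0, 4:0, 5:1/2, 6:77/2, 7:0, 8:1/2, 9:0, 10:0.
6 has the largest value, 77/2, making it the main broker — the node through which the most shortest paths run.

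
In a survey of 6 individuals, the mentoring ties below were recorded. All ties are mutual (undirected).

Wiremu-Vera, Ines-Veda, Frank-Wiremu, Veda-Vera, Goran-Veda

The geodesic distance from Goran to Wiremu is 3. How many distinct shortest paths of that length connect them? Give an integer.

The shortest distance is 3, and the only length-3 path is Goran–Veda–Vera–Wiremu. So there is exactly 1 shortest path.

1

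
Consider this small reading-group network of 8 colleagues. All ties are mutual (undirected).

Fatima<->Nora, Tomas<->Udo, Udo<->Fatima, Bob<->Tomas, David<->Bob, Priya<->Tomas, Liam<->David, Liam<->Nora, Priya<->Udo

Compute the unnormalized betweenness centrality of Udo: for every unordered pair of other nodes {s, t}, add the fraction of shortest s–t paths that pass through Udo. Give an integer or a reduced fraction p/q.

11/2

Pairs whose geodesics pass through Udo — Priya–Liam: 1/2; Priya–Nora: 1; Priya–Fatima: 1; Tomas–Nora: 1; Tomas–Fatima: 1; Bob–Fatima: 1.
All other pairs contribute 0.
Summing the contributions gives betweenness(Udo) = 11/2.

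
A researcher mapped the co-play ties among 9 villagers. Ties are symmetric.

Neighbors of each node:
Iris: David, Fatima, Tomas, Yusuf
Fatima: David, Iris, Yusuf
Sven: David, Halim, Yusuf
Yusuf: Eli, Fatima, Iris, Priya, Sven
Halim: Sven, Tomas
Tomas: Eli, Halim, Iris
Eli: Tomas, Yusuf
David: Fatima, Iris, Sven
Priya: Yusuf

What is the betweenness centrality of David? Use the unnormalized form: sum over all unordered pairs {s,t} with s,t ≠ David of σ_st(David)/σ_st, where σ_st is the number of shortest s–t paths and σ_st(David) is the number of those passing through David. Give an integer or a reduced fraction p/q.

4/3

Pairs whose geodesics pass through David — Fatima–Halim: 1/3; Fatima–Sven: 1/2; Sven–Iris: 1/2.
All other pairs contribute 0.
Summing the contributions gives betweenness(David) = 4/3.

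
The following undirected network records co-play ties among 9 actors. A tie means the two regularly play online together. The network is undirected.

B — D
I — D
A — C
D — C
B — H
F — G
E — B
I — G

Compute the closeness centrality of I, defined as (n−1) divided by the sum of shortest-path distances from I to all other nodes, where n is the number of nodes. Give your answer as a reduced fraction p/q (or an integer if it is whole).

8/17

Distances from I: A:3, B:2, C:2, D:1, E:3, F:2, G:1, H:3. Sum = 17.
n = 9, so closeness = 8/17.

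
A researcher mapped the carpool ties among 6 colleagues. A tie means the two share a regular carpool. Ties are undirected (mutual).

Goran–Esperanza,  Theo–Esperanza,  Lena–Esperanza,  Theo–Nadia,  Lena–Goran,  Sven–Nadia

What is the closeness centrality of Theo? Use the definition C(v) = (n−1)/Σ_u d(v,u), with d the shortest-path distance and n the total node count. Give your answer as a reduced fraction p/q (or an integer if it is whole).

Distances from Theo: Esperanza:1, Goran:2, Lena:2, Nadia:1, Sven:2. Sum = 8.
n = 6, so closeness = 5/8.

5/8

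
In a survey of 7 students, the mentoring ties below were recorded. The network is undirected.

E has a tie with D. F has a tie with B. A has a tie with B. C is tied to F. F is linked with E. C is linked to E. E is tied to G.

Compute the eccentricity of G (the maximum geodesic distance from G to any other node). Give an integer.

Distances from G: A:4, B:3, C:2, D:2, E:1, F:2.
The largest is 4 (to A), so the eccentricity of G is 4.

4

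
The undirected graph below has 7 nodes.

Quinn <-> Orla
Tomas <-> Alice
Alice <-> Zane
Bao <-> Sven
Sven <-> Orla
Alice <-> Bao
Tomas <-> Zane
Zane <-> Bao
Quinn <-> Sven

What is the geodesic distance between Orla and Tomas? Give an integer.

One shortest route is Orla – Sven – Bao – Alice – Tomas, which uses 4 edges, and at distance 3 from Orla we only reach {Alice, Zane}, which does not include Tomas. So d(Orla,Tomas) = 4.

4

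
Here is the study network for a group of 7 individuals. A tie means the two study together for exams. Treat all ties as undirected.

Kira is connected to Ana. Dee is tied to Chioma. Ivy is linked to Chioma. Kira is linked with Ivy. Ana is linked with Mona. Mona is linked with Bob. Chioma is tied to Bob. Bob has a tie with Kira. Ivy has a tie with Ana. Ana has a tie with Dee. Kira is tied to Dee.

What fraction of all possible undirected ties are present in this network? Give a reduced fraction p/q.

There are 11 edges and 7 nodes, so the maximum possible is C(7,2) = 21.
Density = 11/21.

11/21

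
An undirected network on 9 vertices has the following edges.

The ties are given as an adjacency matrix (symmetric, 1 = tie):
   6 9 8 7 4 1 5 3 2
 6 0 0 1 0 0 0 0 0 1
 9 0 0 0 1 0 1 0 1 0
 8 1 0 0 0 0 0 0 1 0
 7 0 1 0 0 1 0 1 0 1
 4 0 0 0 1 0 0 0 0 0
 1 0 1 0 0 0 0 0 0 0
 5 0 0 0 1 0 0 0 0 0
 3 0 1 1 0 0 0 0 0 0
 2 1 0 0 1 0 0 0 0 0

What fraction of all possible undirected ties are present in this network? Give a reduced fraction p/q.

There are 9 edges and 9 nodes, so the maximum possible is C(9,2) = 36.
Density = 9/36 = 1/4.

1/4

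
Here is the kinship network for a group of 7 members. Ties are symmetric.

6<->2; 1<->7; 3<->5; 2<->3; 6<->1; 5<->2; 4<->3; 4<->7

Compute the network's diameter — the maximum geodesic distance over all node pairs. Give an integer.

Eccentricity of each node (its greatest distance to any other): 1:3, 2:3, 3:3, 4:3, 5:3, 6:3, 7:3.
The maximum eccentricity is 3, realized for instance by the pair 3–1 via 3 – 2 – 6 – 1. So the diameter is 3.

3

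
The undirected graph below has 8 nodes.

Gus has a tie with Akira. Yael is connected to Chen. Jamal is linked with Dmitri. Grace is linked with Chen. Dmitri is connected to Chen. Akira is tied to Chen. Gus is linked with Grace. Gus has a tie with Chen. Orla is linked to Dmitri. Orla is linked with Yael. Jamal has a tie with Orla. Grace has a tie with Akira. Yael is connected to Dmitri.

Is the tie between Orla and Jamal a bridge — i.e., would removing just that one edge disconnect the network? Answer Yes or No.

Even without that edge, Orla still reaches Jamal via Orla – Dmitri – Jamal, so the network stays connected. Not a bridge.

No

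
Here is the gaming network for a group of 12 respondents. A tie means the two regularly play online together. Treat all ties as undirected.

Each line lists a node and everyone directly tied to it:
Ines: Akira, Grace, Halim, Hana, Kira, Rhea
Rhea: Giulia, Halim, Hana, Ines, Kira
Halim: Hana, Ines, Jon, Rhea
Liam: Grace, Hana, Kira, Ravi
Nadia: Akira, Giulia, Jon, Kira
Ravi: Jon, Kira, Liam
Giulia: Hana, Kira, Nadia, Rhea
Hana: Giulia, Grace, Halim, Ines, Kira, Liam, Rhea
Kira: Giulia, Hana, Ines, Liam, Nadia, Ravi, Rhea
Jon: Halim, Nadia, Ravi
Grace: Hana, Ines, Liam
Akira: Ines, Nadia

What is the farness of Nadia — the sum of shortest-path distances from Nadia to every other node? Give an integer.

19

Distances from Nadia: Akira:1, Giulia:1, Grace:3, Halim:2, Hana:2, Ines:2, Jon:1, Kira:1, Liam:2, Ravi:2, Rhea:2.
Sum = 1 + 1 + 3 + 2 + 2 + 2 + 1 + 1 + 2 + 2 + 2 = 19.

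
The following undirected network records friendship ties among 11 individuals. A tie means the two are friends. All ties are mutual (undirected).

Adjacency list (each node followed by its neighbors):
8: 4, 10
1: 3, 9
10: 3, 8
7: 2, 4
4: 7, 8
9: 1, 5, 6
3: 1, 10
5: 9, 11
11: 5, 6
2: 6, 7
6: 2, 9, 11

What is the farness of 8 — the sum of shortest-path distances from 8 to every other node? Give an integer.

30

Distances from 8: 1:3, 2:3, 3:2, 4:1, 5:5, 6:4, 7:2, 9:4, 10:1, 11:5.
Sum = 3 + 3 + 2 + 1 + 5 + 4 + 2 + 4 + 1 + 5 = 30.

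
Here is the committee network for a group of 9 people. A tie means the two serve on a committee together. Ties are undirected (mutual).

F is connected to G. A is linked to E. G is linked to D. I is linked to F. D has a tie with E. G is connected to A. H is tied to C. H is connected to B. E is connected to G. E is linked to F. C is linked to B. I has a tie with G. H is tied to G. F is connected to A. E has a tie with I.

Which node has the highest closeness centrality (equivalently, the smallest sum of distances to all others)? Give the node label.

G

Farness (sum of distances to all others) for each node — A:15, B:19, C:19, D:16, E:13, F:14, G:10, H:13, I:15.
The smallest farness is 10, for G, so G has the highest closeness.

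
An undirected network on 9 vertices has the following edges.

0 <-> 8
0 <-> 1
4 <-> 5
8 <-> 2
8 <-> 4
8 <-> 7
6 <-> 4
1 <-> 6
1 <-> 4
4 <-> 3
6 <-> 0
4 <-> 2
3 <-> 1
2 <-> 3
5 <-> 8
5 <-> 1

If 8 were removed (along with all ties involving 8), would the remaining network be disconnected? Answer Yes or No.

Removing 8 leaves {0, 1, 2, 3, 4, 5, and 6} with no path to {7}, so the network splits into 2 components. 8 is a cut vertex.

Yes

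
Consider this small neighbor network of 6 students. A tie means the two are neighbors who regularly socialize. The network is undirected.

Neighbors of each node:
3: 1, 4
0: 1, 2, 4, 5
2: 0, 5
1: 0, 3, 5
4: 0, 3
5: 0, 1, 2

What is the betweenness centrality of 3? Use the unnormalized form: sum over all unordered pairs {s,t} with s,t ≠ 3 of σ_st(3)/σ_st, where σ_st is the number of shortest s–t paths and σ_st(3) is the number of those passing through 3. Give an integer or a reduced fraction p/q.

1/2

Pairs whose geodesics pass through 3 — 1–4: 1/2.
All other pairs contribute 0.
Summing the contributions gives betweenness(3) = 1/2.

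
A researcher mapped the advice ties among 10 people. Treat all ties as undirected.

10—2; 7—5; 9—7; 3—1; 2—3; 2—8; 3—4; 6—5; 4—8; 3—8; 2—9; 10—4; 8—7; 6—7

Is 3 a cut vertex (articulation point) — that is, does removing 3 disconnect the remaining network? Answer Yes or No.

Yes

Removing 3 leaves {2, 4, 5, 6, 7, 8, 9, and 10} with no path to {1}, so the network splits into 2 components. 3 is a cut vertex.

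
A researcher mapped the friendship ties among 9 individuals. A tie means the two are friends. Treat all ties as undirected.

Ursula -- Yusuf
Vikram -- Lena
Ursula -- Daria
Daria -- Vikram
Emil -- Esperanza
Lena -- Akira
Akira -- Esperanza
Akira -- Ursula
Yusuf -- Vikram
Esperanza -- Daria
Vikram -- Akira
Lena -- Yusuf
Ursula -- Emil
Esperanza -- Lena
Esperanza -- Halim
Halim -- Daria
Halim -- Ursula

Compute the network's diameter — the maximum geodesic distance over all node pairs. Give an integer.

Eccentricity of each node (its greatest distance to any other): Akira:2, Daria:2, Emil:3, Esperanza:2, Halim:2, Lena:2, Ursula:2, Vikram:3, Yusuf:2.
The maximum eccentricity is 3, realized for instance by the pair Emil–Vikram via Emil – Esperanza – Akira – Vikram. So the diameter is 3.

3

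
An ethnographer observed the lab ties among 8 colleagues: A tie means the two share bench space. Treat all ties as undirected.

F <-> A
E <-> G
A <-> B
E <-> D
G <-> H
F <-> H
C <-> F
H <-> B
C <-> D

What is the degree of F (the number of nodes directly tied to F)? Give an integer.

3

F is directly tied to A, C, and H. That is 3 neighbors, so the degree of F is 3.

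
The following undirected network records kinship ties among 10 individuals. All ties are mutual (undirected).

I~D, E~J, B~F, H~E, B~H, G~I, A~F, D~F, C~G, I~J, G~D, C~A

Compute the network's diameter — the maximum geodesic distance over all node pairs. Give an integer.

Eccentricity of each node (its greatest distance to any other): A:4, B:3, C:4, D:3, E:4, F:3, G:4, H:4, I:3, J:4.
The maximum eccentricity is 4, realized for instance by the pair H–G via H – E – J – I – G. So the diameter is 4.

4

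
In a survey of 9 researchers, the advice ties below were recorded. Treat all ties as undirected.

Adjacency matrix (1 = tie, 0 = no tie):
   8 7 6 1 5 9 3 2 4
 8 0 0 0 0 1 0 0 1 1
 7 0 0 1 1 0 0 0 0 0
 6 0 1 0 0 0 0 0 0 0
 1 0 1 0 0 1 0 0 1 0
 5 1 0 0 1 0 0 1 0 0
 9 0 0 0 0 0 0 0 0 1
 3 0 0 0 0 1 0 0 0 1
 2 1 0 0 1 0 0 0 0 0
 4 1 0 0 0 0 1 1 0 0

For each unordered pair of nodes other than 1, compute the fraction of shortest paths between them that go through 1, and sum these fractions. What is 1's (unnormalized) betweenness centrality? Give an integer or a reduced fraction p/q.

Pairs whose geodesics pass through 1 — 8–7: 2/2; 8–6: 2/2; 7–5: 1; 7–9: 3/3; 7–3: 1; 7–2: 1; 7–4: 3/3; 6–5: 1; 6–9: 3/3; 6–3: 1; 6–2: 1; 6–4: 3/3; 5–2: 1/2; 3–2: 1/3.
All other pairs contribute 0.
Summing the contributions gives betweenness(1) = 77/6.

77/6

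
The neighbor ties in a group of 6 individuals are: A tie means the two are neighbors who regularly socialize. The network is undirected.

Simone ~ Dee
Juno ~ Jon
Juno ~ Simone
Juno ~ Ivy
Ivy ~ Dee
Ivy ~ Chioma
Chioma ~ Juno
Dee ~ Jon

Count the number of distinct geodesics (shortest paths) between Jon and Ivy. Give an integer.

2

The shortest distance is 2. The length-2 paths are: Jon–Juno–Ivy; Jon–Dee–Ivy.
That gives 2 distinct shortest paths.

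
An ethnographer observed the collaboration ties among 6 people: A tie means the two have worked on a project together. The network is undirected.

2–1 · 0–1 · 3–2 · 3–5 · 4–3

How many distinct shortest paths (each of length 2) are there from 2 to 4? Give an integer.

1

The shortest distance is 2, and the only length-2 path is 2–3–4. So there is exactly 1 shortest path.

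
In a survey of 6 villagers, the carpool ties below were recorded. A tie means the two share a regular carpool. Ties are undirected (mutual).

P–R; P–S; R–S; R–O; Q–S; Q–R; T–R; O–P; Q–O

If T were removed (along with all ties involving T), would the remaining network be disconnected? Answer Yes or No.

No

Even without T, every remaining node can still reach every other (the residual graph is connected), so T is not a cut vertex.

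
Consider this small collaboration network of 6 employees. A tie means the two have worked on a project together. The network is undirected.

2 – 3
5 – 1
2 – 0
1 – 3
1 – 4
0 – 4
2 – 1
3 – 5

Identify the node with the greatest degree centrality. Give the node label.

Degrees — 0:2, 1:4, 2:3, 3:3, 4:2, 5:2.
The maximum is 4, attained only by 1.

1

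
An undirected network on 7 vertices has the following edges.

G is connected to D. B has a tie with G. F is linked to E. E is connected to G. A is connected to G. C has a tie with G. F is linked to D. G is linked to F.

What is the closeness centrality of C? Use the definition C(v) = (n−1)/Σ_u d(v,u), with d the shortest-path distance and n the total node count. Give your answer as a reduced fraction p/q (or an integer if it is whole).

6/11

Distances from C: A:2, B:2, D:2, E:2, F:2, G:1. Sum = 11.
n = 7, so closeness = 6/11.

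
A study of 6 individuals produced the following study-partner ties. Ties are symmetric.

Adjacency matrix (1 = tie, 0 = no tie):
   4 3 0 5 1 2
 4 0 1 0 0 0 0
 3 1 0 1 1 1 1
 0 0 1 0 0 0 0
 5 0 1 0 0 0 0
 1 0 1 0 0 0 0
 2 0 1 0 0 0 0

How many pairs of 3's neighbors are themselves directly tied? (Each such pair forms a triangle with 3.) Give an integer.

0

3's neighbors are 0, 1, 2, 4, and 5, but none of them are tied to each other, so no triangle contains 3.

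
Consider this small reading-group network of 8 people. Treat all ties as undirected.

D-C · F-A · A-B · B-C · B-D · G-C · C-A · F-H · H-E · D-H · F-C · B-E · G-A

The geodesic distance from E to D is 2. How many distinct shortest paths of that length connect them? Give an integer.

The shortest distance is 2. The length-2 paths are: E–B–D; E–H–D.
That gives 2 distinct shortest paths.

2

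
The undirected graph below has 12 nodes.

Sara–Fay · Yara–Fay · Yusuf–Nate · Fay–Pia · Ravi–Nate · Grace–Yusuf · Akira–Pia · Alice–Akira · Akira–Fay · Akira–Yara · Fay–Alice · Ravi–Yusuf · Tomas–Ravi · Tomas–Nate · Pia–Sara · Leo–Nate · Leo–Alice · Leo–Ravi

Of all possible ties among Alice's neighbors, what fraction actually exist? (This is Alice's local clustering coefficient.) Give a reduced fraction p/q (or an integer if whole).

Alice's neighbors: Akira, Fay, and Leo (k = 3).
Possible neighbor pairs: C(3,2) = 3. Edges among them: Akira–Fay → e = 1.
Clustering(Alice) = 1/3.

1/3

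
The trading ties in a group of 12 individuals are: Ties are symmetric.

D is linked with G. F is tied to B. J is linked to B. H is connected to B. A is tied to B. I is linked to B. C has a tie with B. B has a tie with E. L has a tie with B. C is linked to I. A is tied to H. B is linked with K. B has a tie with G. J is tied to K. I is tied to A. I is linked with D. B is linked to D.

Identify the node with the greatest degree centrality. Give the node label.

Degrees — A:3, B:11, C:2, D:3, E:1, F:1, G:2, H:2, I:4, J:2, K:2, L:1.
The maximum is 11, attained only by B.

B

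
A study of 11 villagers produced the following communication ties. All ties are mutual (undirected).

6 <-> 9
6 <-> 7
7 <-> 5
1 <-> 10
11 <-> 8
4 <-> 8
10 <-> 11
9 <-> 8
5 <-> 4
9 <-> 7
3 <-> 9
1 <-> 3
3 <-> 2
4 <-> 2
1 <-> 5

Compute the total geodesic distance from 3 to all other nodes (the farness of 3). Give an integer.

Distances from 3: 1:1, 2:1, 4:2, 5:2, 6:2, 7:2, 8:2, 9:1, 10:2, 11:3.
Sum = 1 + 1 + 2 + 2 + 2 + 2 + 2 + 1 + 2 + 3 = 18.

18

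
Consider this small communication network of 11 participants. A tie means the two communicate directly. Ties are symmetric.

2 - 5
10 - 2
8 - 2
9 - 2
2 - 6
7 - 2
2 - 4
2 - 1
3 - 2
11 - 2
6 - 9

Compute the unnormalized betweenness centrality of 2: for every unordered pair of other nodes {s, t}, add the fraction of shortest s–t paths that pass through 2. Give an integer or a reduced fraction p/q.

44

Pairs whose geodesics pass through 2 — 6–10: 1; 6–11: 1; 6–3: 1; 6–4: 1; 6–8: 1; 6–1: 1; 6–5: 1; 6–7: 1; 10–11: 1; 10–3: 1; 10–4: 1; 10–8: 1; 10–1: 1; 10–5: 1 … (+30 more pairs).
All other pairs contribute 0.
Summing the contributions gives betweenness(2) = 44.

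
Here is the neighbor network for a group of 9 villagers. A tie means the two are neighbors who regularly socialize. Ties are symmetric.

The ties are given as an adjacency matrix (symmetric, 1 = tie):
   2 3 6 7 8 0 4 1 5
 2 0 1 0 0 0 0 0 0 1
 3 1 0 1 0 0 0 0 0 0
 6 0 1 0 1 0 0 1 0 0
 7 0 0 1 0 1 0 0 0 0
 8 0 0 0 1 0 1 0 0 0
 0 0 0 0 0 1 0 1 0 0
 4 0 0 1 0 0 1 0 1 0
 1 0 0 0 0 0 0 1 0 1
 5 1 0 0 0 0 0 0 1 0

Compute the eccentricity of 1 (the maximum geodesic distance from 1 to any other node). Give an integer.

3

Distances from 1: 0:2, 2:2, 3:3, 4:1, 5:1, 6:2, 7:3, 8:3.
The largest is 3 (to 3, 7, and 8), so the eccentricity of 1 is 3.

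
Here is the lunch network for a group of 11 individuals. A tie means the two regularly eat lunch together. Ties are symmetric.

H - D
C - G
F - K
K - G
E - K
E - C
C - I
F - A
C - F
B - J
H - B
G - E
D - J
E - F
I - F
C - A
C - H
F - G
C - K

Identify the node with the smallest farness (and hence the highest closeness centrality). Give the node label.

Farness (sum of distances to all others) for each node — A:22, B:24, C:14, D:24, E:20, F:18, G:20, H:17, I:22, J:31, K:20.
The smallest farness is 14, for C, so C has the highest closeness.

C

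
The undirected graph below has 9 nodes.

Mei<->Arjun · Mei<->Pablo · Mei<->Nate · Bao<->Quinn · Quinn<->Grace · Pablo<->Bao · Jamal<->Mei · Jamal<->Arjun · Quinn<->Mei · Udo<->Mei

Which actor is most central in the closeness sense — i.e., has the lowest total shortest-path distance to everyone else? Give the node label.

Mei

Farness (sum of distances to all others) for each node — Arjun:16, Bao:18, Grace:20, Jamal:16, Mei:10, Nate:17, Pablo:15, Quinn:13, Udo:17.
The smallest farness is 10, for Mei, so Mei has the highest closeness.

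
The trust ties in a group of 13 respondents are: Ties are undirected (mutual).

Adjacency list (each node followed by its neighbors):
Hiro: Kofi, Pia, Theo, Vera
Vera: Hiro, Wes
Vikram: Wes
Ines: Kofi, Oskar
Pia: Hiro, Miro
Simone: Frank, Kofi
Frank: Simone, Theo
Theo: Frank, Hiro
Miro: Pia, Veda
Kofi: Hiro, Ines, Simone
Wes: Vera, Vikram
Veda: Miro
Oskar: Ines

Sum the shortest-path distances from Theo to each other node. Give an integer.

Distances from Theo: Frank:1, Hiro:1, Ines:3, Kofi:2, Miro:3, Oskar:4, Pia:2, Simone:2, Veda:4, Vera:2, Vikram:4, Wes:3.
Sum = 1 + 1 + 3 + 2 + 3 + 4 + 2 + 2 + 4 + 2 + 4 + 3 = 31.

31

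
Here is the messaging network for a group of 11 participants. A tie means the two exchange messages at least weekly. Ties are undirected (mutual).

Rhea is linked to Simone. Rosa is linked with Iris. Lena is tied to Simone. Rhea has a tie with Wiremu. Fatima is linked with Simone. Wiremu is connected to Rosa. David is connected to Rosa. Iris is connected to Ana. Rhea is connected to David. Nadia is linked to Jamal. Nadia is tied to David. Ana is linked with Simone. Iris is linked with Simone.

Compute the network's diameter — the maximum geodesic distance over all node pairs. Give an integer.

5

Eccentricity of each node (its greatest distance to any other): Ana:5, David:3, Fatima:5, Iris:4, Jamal:5, Lena:5, Nadia:4, Rhea:3, Rosa:3, Simone:4, Wiremu:4.
The maximum eccentricity is 5, realized for instance by the pair Fatima–Jamal via Fatima – Simone – Rhea – David – Nadia – Jamal. So the diameter is 5.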